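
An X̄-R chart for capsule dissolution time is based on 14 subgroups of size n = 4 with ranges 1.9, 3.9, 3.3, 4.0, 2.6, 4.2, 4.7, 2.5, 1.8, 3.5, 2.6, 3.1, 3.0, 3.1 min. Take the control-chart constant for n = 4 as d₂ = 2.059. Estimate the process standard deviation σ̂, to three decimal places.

1.533

R̄ = (1.9 + 3.9 + 3.3 + 4.0 + 2.6 + 4.2 + 4.7 + 2.5 + 1.8 + 3.5 + 2.6 + 3.1 + 3.0 + 3.1) / 14 = 3.1571
σ̂ = R̄ / d₂ = 3.1571 / 2.059 = 1.5333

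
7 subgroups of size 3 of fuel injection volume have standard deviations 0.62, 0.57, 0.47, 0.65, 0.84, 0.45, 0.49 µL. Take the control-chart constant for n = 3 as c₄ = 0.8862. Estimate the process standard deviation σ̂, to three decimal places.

0.659

s̄ = (0.62 + 0.57 + 0.47 + 0.65 + 0.84 + 0.45 + 0.49) / 7 = 0.5843
σ̂ = s̄ / c₄ = 0.5843 / 0.8862 = 0.6593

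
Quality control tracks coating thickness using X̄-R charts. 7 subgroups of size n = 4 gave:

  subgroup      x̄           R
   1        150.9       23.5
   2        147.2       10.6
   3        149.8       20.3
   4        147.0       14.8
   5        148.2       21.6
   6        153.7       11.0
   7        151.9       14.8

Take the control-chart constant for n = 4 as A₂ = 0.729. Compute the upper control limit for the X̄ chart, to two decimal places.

161.96

X̄̄ = (150.9 + 147.2 + 149.8 + 147.0 + 148.2 + 153.7 + 151.9) / 7 = 1048.7000 / 7 = 149.8143
R̄ = (23.5 + 10.6 + 20.3 + 14.8 + 21.6 + 11.0 + 14.8) / 7 = 116.6000 / 7 = 16.6571
UCL = X̄̄ + A₂·R̄ = 149.8143 + 0.729 × 16.6571 = 161.9573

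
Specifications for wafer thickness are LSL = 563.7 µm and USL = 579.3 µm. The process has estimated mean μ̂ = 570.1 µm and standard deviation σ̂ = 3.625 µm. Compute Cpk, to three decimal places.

Cpu = (USL − μ̂) / (3σ̂) = (579.3 − 570.1) / (3 × 3.625) = 0.8460; Cpl = (μ̂ − LSL) / (3σ̂) = (570.1 − 563.7) / (3 × 3.625) = 0.5885; Cpk = min(Cpu, Cpl) = 0.5885

0.589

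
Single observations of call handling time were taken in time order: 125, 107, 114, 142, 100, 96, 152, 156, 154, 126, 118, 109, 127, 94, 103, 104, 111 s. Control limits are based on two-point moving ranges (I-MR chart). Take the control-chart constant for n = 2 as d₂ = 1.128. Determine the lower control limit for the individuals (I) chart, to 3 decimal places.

74.337

X̄ = (125 + 107 + 114 + 142 + 100 + 96 + 152 + 156 + 154 + 126 + 118 + 109 + 127 + 94 + 103 + 104 + 111) / 17 = 119.8824
Moving ranges: 18, 7, 28, 42, 4, 56, 4, 2, 28, 8, 9, 18, 33, 9, 1, 7; M̄R̄ = 274.0000 / 16 = 17.1250
LCL = X̄ − 3·M̄R̄/d₂ = 119.8824 − 3 × 17.1250 / 1.128 = 74.3371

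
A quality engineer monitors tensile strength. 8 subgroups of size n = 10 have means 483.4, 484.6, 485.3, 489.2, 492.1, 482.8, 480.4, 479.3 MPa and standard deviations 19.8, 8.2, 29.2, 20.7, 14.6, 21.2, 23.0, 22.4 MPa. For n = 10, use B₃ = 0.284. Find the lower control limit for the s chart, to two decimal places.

5.65

s̄ = (19.8 + 8.2 + 29.2 + 20.7 + 14.6 + 21.2 + 23.0 + 22.4) / 8 = 19.8875
LCL_s = B₃·s̄ = 0.284 × 19.8875 = 5.6480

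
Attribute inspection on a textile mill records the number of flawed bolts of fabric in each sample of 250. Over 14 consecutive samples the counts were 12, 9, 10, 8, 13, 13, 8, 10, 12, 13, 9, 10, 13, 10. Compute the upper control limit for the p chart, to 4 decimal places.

0.0813

p̄ = Σdᵢ / (k·n) = 150 / (14 × 250) = 0.04286
UCL = p̄ + 3·√(p̄(1−p̄)/n) = 0.04286 + 3 × √(0.04286×0.95714/250) = 0.04286 + 3 × 0.01281 = 0.08129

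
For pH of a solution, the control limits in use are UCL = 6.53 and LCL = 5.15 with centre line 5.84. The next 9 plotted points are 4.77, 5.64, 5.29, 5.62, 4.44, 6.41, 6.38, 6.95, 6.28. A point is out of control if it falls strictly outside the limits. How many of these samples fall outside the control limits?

3

Compare each point to [5.15, 6.53]: sample 1 = 4.77 < LCL; sample 5 = 4.44 < LCL; sample 8 = 6.95 > UCL.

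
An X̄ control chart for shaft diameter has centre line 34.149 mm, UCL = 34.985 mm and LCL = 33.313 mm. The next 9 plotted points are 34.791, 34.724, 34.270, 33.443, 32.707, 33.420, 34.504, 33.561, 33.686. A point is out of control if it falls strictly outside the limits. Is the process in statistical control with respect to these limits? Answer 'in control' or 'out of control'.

Compare each point to [33.313, 34.985]: sample 5 = 32.707 < LCL.

out of control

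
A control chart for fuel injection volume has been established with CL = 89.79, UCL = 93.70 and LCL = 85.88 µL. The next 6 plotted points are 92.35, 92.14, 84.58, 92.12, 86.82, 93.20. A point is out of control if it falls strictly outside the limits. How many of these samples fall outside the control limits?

1

Compare each point to [85.88, 93.70]: sample 3 = 84.58 < LCL.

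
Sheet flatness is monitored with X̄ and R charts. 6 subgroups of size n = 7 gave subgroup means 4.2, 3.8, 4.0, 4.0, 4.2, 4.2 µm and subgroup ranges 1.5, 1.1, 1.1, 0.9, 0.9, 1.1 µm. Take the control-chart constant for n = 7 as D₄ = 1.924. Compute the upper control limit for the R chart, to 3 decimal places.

R̄ = (1.5 + 1.1 + 1.1 + 0.9 + 0.9 + 1.1) / 6 = 6.6000 / 6 = 1.1000
UCL_R = D₄·R̄ = 1.924 × 1.1000 = 2.1164

2.116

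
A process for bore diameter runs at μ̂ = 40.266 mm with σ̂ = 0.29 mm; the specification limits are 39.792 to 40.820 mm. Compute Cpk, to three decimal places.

Cpu = (USL − μ̂) / (3σ̂) = (40.820 − 40.266) / (3 × 0.29) = 0.6368; Cpl = (μ̂ − LSL) / (3σ̂) = (40.266 − 39.792) / (3 × 0.29) = 0.5448; Cpk = min(Cpu, Cpl) = 0.5448

0.545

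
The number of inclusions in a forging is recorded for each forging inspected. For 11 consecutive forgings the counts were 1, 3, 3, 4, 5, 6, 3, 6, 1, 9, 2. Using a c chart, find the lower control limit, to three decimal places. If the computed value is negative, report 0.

0.000

c̄ = (1 + 3 + 3 + 4 + 5 + 6 + 3 + 6 + 1 + 9 + 2) / 11 = 43 / 11 = 3.9091
LCL = c̄ − 3√c̄ = 3.9091 − 3 × 1.9771 = -2.0223 → 0 (cannot be negative)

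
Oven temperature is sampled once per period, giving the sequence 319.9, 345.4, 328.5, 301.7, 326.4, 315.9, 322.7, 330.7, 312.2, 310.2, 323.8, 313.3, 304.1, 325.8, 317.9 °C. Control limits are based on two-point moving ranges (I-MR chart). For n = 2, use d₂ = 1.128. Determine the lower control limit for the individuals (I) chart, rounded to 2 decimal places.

281.41

X̄ = (319.9 + 345.4 + 328.5 + 301.7 + 326.4 + 315.9 + 322.7 + 330.7 + 312.2 + 310.2 + 323.8 + 313.3 + 304.1 + 325.8 + 317.9) / 15 = 319.9000
Moving ranges: 25.5, 16.9, 26.8, 24.7, 10.5, 6.8, 8.0, 18.5, 2.0, 13.6, 10.5, 9.2, 21.7, 7.9; M̄R̄ = 202.6000 / 14 = 14.4714
LCL = X̄ − 3·M̄R̄/d₂ = 319.9000 − 3 × 14.4714 / 1.128 = 281.4122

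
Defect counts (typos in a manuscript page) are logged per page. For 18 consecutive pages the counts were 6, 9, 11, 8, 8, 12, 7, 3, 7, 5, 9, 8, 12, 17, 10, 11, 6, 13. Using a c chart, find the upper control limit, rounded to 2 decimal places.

c̄ = (6 + 9 + 11 + 8 + 8 + 12 + 7 + 3 + 7 + 5 + 9 + 8 + 12 + 17 + 10 + 11 + 6 + 13) / 18 = 162 / 18 = 9.0000
UCL = c̄ + 3√c̄ = 9.0000 + 3 × √9.0000 = 9.0000 + 3 × 3.0000 = 18.0000

18.00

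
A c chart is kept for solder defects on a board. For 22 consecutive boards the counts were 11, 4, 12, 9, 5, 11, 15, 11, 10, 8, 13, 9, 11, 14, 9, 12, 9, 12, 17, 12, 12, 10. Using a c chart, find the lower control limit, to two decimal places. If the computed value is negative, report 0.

c̄ = (11 + 4 + 12 + 9 + 5 + 11 + 15 + 11 + 10 + 8 + 13 + 9 + 11 + 14 + 9 + 12 + 9 + 12 + 17 + 12 + 12 + 10) / 22 = 236 / 22 = 10.7273
LCL = c̄ − 3√c̄ = 10.7273 − 3 × 3.2753 = 0.9015

0.90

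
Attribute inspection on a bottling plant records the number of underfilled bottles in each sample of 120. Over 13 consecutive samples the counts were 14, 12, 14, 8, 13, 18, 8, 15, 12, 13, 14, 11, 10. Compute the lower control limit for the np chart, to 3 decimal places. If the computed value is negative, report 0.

p̄ = Σdᵢ / (k·n) = 162 / (13 × 120) = 0.10385
LCL = np̄ − 3·√(np̄(1−p̄)) = 12.4615 − 3 × 3.3418 = 2.4362

2.436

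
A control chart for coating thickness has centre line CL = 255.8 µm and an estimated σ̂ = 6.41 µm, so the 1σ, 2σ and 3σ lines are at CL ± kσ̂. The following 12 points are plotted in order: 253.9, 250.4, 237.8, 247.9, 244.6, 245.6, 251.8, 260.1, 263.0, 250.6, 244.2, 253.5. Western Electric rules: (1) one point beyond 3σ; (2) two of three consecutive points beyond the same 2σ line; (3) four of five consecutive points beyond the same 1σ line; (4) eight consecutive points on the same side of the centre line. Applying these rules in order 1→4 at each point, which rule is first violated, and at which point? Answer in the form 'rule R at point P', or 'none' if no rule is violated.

Zone of each point (C = within 1σ̂, B = 1σ̂–2σ̂, A = 2σ̂–3σ̂, * = beyond 3σ̂; sign = side of CL): 1:-C, 2:-C, 3:-A, 4:-B, 5:-B, 6:-B, 7:-C, 8:+C, 9:+B, 10:-C, 11:-B, 12:-C
Rule 3 (four of five consecutive points beyond the same 1σ limit) is satisfied at point 6.

rule 3 at point 6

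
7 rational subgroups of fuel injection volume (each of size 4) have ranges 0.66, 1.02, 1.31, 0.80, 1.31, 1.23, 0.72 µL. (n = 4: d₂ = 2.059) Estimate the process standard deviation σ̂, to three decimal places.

R̄ = (0.66 + 1.02 + 1.31 + 0.80 + 1.31 + 1.23 + 0.72) / 7 = 1.0071
σ̂ = R̄ / d₂ = 1.0071 / 2.059 = 0.4891

0.489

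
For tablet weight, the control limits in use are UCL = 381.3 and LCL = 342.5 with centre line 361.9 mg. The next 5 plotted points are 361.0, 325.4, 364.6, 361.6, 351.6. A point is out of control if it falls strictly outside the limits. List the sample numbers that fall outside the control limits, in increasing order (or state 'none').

2

Compare each point to [342.5, 381.3]: sample 2 = 325.4 < LCL.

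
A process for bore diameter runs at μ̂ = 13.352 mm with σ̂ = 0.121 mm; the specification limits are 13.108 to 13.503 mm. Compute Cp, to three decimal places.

Cp = (USL − LSL) / (6σ̂) = (13.503 − 13.108) / (6 × 0.121) = 0.3950 / 0.7260 = 0.5441

0.544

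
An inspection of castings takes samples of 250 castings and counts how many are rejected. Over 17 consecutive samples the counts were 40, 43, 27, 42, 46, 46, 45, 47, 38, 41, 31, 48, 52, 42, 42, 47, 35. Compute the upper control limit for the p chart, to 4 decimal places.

0.2384

p̄ = Σdᵢ / (k·n) = 712 / (17 × 250) = 0.16753
UCL = p̄ + 3·√(p̄(1−p̄)/n) = 0.16753 + 3 × √(0.16753×0.83247/250) = 0.16753 + 3 × 0.02362 = 0.23839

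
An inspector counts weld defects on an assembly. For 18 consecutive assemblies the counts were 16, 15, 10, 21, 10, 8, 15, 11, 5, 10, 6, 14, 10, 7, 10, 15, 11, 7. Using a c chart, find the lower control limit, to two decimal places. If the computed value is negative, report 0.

1.14

c̄ = (16 + 15 + 10 + 21 + 10 + 8 + 15 + 11 + 5 + 10 + 6 + 14 + 10 + 7 + 10 + 15 + 11 + 7) / 18 = 201 / 18 = 11.1667
LCL = c̄ − 3√c̄ = 11.1667 − 3 × 3.3417 = 1.1417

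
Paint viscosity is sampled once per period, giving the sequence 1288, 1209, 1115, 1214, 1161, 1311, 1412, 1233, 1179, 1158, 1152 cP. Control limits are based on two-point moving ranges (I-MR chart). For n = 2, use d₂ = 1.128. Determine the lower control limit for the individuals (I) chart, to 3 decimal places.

X̄ = (1288 + 1209 + 1115 + 1214 + 1161 + 1311 + 1412 + 1233 + 1179 + 1158 + 1152) / 11 = 1221.0909
Moving ranges: 79, 94, 99, 53, 150, 101, 179, 54, 21, 6; M̄R̄ = 836.0000 / 10 = 83.6000
LCL = X̄ − 3·M̄R̄/d₂ = 1221.0909 − 3 × 83.6000 / 1.128 = 998.7505

998.750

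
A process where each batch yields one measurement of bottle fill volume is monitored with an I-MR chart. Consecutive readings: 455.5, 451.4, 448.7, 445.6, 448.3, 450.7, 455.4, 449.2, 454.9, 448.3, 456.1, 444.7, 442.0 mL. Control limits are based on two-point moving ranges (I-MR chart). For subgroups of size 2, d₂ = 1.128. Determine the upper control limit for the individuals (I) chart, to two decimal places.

X̄ = (455.5 + 451.4 + 448.7 + 445.6 + 448.3 + 450.7 + 455.4 + 449.2 + 454.9 + 448.3 + 456.1 + 444.7 + 442.0) / 13 = 450.0615
Moving ranges: 4.1, 2.7, 3.1, 2.7, 2.4, 4.7, 6.2, 5.7, 6.6, 7.8, 11.4, 2.7; M̄R̄ = 60.1000 / 12 = 5.0083
UCL = X̄ + 3·M̄R̄/d₂ = 450.0615 + 3 × 5.0083 / 1.128 = 463.3816

463.38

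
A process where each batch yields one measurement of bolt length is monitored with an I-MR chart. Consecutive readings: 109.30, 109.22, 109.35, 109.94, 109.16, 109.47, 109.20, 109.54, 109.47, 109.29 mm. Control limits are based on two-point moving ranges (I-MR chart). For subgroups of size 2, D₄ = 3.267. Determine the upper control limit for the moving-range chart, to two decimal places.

1.00

Moving ranges: 0.08, 0.13, 0.59, 0.78, 0.31, 0.27, 0.34, 0.07, 0.18; M̄R̄ = 2.7500 / 9 = 0.3056
UCL_MR = D₄·M̄R̄ = 3.267 × 0.3056 = 0.9983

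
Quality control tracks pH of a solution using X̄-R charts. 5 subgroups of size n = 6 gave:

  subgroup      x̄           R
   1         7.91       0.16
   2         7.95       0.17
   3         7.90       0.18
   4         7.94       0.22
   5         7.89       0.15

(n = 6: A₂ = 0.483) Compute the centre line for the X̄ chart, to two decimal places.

X̄̄ = (7.91 + 7.95 + 7.90 + 7.94 + 7.89) / 5 = 39.5900 / 5 = 7.9180
CL = X̄̄ = 7.9180

7.92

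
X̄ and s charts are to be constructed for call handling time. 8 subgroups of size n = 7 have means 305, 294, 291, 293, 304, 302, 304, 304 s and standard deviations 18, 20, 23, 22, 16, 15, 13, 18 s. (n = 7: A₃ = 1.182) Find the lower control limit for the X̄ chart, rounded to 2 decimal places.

X̄̄ = (305 + 294 + 291 + 293 + 304 + 302 + 304 + 304) / 8 = 299.6250
s̄ = (18 + 20 + 23 + 22 + 16 + 15 + 13 + 18) / 8 = 18.1250
LCL = X̄̄ − A₃·s̄ = 299.6250 − 1.182 × 18.1250 = 278.2013

278.20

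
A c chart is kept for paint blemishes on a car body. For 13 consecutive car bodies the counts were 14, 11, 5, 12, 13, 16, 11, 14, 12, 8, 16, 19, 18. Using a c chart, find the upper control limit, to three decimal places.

c̄ = (14 + 11 + 5 + 12 + 13 + 16 + 11 + 14 + 12 + 8 + 16 + 19 + 18) / 13 = 169 / 13 = 13.0000
UCL = c̄ + 3√c̄ = 13.0000 + 3 × √13.0000 = 13.0000 + 3 × 3.6056 = 23.8167

23.817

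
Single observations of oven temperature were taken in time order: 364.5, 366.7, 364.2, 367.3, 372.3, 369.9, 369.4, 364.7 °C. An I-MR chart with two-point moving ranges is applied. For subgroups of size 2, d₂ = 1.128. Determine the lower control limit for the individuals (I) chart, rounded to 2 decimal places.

X̄ = (364.5 + 366.7 + 364.2 + 367.3 + 372.3 + 369.9 + 369.4 + 364.7) / 8 = 367.3750
Moving ranges: 2.2, 2.5, 3.1, 5.0, 2.4, 0.5, 4.7; M̄R̄ = 20.4000 / 7 = 2.9143
LCL = X̄ − 3·M̄R̄/d₂ = 367.3750 − 3 × 2.9143 / 1.128 = 359.6242

359.62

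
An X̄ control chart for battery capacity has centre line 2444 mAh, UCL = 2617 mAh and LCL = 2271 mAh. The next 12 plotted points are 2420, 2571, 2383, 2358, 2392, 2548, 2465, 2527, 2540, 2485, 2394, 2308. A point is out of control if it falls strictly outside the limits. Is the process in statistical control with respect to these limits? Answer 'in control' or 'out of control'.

in control

All 12 points lie within [2271, 2617].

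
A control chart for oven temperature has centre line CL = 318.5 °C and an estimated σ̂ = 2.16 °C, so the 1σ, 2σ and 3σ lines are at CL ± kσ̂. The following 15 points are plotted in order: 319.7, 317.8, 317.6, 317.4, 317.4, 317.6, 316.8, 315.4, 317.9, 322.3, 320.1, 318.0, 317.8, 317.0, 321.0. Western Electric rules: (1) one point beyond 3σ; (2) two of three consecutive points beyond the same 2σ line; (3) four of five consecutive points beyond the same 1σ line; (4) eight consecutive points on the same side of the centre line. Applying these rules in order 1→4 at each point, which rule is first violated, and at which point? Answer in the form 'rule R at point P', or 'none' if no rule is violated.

Zone of each point (C = within 1σ̂, B = 1σ̂–2σ̂, A = 2σ̂–3σ̂, * = beyond 3σ̂; sign = side of CL): 1:+C, 2:-C, 3:-C, 4:-C, 5:-C, 6:-C, 7:-C, 8:-B, 9:-C, 10:+B, 11:+C, 12:-C, 13:-C, 14:-C, 15:+B
Rule 4 (eight consecutive points on the same side of the centre line) is satisfied at point 9.

rule 4 at point 9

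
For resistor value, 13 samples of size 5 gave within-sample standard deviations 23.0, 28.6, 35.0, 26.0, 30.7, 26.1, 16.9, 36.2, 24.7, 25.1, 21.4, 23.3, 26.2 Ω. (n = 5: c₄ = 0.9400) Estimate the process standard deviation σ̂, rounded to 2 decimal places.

s̄ = (23.0 + 28.6 + 35.0 + 26.0 + 30.7 + 26.1 + 16.9 + 36.2 + 24.7 + 25.1 + 21.4 + 23.3 + 26.2) / 13 = 26.4000
σ̂ = s̄ / c₄ = 26.4000 / 0.9400 = 28.0851

28.09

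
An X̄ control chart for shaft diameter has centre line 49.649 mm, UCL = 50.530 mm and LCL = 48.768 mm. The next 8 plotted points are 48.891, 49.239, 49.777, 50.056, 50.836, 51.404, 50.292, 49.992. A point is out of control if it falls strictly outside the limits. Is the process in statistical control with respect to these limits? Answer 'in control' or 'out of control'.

out of control

Compare each point to [48.768, 50.530]: sample 5 = 50.836 > UCL; sample 6 = 51.404 > UCL.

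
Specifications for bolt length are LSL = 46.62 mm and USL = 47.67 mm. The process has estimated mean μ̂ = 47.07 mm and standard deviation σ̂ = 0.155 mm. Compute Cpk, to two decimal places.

0.97

Cpu = (USL − μ̂) / (3σ̂) = (47.67 − 47.07) / (3 × 0.155) = 1.2903; Cpl = (μ̂ − LSL) / (3σ̂) = (47.07 − 46.62) / (3 × 0.155) = 0.9677; Cpk = min(Cpu, Cpl) = 0.9677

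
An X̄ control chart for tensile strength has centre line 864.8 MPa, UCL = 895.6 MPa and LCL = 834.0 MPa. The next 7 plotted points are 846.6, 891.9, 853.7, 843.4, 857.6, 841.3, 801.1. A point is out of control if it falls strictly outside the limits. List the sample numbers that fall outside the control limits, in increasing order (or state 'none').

Compare each point to [834.0, 895.6]: sample 7 = 801.1 < LCL.

7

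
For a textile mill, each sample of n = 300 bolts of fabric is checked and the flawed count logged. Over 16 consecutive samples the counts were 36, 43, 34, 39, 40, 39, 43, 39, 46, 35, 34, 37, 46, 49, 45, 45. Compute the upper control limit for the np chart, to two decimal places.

p̄ = Σdᵢ / (k·n) = 650 / (16 × 300) = 0.13542
UCL = np̄ + 3·√(np̄(1−p̄)) = 40.6250 + 3 × √(40.6250×0.86458) = 40.6250 + 3 × 5.9265 = 58.4046

58.40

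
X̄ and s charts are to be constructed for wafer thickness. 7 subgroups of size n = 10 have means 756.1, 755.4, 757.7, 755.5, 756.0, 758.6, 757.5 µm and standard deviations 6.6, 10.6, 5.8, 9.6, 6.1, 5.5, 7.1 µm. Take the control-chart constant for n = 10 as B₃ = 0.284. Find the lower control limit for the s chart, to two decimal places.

2.08

s̄ = (6.6 + 10.6 + 5.8 + 9.6 + 6.1 + 5.5 + 7.1) / 7 = 7.3286
LCL_s = B₃·s̄ = 0.284 × 7.3286 = 2.0813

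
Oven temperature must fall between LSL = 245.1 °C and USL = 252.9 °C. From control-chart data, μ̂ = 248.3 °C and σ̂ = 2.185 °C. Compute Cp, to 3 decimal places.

0.595

Cp = (USL − LSL) / (6σ̂) = (252.9 − 245.1) / (6 × 2.185) = 7.8000 / 13.1100 = 0.5950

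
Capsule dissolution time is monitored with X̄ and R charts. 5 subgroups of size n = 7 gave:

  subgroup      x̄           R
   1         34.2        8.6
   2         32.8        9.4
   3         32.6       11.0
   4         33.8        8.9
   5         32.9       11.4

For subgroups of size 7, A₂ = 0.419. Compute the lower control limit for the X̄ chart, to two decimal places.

X̄̄ = (34.2 + 32.8 + 32.6 + 33.8 + 32.9) / 5 = 166.3000 / 5 = 33.2600
R̄ = (8.6 + 9.4 + 11.0 + 8.9 + 11.4) / 5 = 49.3000 / 5 = 9.8600
LCL = X̄̄ − A₂·R̄ = 33.2600 − 0.419 × 9.8600 = 29.1287

29.13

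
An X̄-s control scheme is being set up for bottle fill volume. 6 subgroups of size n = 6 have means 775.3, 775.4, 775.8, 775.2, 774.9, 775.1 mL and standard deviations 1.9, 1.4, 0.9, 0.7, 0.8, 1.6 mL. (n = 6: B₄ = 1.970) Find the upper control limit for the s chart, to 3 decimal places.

2.397

s̄ = (1.9 + 1.4 + 0.9 + 0.7 + 0.8 + 1.6) / 6 = 1.2167
UCL_s = B₄·s̄ = 1.970 × 1.2167 = 2.3968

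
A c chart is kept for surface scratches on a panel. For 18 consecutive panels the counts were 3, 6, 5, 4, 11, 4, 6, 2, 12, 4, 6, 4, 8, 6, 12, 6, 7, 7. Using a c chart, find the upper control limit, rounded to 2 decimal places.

c̄ = (3 + 6 + 5 + 4 + 11 + 4 + 6 + 2 + 12 + 4 + 6 + 4 + 8 + 6 + 12 + 6 + 7 + 7) / 18 = 113 / 18 = 6.2778
UCL = c̄ + 3√c̄ = 6.2778 + 3 × √6.2778 = 6.2778 + 3 × 2.5055 = 13.7944

13.79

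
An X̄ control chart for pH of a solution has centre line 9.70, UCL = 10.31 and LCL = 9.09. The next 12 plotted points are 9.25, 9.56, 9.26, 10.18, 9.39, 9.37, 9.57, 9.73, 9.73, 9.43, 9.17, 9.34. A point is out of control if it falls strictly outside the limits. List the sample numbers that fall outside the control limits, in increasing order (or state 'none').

none

All 12 points lie within [9.09, 10.31].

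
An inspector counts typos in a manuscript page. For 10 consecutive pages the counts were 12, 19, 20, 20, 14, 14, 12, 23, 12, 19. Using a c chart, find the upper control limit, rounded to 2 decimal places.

c̄ = (12 + 19 + 20 + 20 + 14 + 14 + 12 + 23 + 12 + 19) / 10 = 165 / 10 = 16.5000
UCL = c̄ + 3√c̄ = 16.5000 + 3 × √16.5000 = 16.5000 + 3 × 4.0620 = 28.6861

28.69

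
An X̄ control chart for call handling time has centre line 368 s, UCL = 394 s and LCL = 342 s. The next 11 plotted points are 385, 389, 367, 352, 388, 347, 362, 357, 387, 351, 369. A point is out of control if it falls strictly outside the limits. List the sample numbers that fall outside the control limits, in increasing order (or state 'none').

none

All 11 points lie within [342, 394].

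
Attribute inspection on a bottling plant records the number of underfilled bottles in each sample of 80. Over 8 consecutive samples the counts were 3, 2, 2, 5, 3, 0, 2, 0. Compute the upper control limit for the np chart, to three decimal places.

p̄ = Σdᵢ / (k·n) = 17 / (8 × 80) = 0.02656
UCL = np̄ + 3·√(np̄(1−p̄)) = 2.1250 + 3 × √(2.1250×0.97344) = 2.1250 + 3 × 1.4382 = 6.4397

6.440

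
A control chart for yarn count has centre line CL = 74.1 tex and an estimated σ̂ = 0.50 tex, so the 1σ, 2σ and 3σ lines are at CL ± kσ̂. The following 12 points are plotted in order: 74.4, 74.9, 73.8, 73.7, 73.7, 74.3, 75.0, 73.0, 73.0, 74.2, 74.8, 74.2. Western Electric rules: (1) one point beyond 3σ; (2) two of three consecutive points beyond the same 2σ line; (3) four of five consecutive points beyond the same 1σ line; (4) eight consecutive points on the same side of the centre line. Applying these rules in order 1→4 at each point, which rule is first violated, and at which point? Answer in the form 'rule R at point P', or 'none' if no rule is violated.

Zone of each point (C = within 1σ̂, B = 1σ̂–2σ̂, A = 2σ̂–3σ̂, * = beyond 3σ̂; sign = side of CL): 1:+C, 2:+B, 3:-C, 4:-C, 5:-C, 6:+C, 7:+B, 8:-A, 9:-A, 10:+C, 11:+B, 12:+C
Rule 2 (two of three consecutive points beyond the same 2σ limit) is satisfied at point 9.

rule 2 at point 9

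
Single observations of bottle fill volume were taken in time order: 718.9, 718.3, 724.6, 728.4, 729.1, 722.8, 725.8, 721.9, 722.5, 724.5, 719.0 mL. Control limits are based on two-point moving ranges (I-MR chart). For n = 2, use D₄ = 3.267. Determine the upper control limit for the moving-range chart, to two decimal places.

Moving ranges: 0.6, 6.3, 3.8, 0.7, 6.3, 3.0, 3.9, 0.6, 2.0, 5.5; M̄R̄ = 32.7000 / 10 = 3.2700
UCL_MR = D₄·M̄R̄ = 3.267 × 3.2700 = 10.6831

10.68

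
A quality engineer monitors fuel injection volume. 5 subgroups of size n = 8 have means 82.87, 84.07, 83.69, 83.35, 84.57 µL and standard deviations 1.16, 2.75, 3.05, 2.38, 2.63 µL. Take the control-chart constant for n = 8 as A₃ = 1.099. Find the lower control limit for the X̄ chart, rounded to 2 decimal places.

X̄̄ = (82.87 + 84.07 + 83.69 + 83.35 + 84.57) / 5 = 83.7100
s̄ = (1.16 + 2.75 + 3.05 + 2.38 + 2.63) / 5 = 2.3940
LCL = X̄̄ − A₃·s̄ = 83.7100 − 1.099 × 2.3940 = 81.0790

81.08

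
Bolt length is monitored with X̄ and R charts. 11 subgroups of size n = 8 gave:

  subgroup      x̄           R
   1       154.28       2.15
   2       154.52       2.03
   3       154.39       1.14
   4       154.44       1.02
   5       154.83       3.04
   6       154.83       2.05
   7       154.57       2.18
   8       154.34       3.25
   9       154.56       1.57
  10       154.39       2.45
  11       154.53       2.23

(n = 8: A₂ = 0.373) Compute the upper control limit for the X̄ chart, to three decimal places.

155.300

X̄̄ = (154.28 + 154.52 + 154.39 + 154.44 + 154.83 + 154.83 + 154.57 + 154.34 + 154.56 + 154.39 + 154.53) / 11 = 1699.6800 / 11 = 154.5164
R̄ = (2.15 + 2.03 + 1.14 + 1.02 + 3.04 + 2.05 + 2.18 + 3.25 + 1.57 + 2.45 + 2.23) / 11 = 23.1100 / 11 = 2.1009
UCL = X̄̄ + A₂·R̄ = 154.5164 + 0.373 × 2.1009 = 155.3000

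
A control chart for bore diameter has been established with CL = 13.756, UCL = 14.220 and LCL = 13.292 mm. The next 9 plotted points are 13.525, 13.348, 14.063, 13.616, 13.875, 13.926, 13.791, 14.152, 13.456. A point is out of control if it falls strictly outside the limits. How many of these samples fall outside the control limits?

0

All 9 points lie within [13.292, 14.220].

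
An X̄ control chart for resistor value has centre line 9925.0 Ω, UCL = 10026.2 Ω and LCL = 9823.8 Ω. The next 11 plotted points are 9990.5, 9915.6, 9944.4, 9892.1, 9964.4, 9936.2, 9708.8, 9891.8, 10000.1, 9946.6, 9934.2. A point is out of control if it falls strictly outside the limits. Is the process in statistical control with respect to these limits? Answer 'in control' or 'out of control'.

out of control

Compare each point to [9823.8, 10026.2]: sample 7 = 9708.8 < LCL.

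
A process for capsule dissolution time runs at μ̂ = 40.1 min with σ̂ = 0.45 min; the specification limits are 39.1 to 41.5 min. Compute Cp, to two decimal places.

Cp = (USL − LSL) / (6σ̂) = (41.5 − 39.1) / (6 × 0.45) = 2.4000 / 2.7000 = 0.8889

0.89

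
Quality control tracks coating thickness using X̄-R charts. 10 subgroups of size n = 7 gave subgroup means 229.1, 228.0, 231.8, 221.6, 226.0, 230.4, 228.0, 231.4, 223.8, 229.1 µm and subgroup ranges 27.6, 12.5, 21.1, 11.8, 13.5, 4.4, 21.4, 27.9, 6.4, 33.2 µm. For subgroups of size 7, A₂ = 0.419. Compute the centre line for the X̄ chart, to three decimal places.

X̄̄ = (229.1 + 228.0 + 231.8 + 221.6 + 226.0 + 230.4 + 228.0 + 231.4 + 223.8 + 229.1) / 10 = 2279.2000 / 10 = 227.9200
CL = X̄̄ = 227.9200

227.920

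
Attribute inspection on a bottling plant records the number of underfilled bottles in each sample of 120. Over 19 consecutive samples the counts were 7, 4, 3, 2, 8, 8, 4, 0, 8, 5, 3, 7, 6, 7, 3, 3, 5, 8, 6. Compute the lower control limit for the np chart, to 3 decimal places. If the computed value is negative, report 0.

0.000

p̄ = Σdᵢ / (k·n) = 97 / (19 × 120) = 0.04254
LCL = np̄ − 3·√(np̄(1−p̄)) = 5.1053 − 3 × 2.2109 = -1.5274 → 0 (negative, so LCL = 0)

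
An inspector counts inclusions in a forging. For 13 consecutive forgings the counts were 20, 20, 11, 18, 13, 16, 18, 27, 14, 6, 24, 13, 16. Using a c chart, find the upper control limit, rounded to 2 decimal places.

c̄ = (20 + 20 + 11 + 18 + 13 + 16 + 18 + 27 + 14 + 6 + 24 + 13 + 16) / 13 = 216 / 13 = 16.6154
UCL = c̄ + 3√c̄ = 16.6154 + 3 × √16.6154 = 16.6154 + 3 × 4.0762 = 28.8440

28.84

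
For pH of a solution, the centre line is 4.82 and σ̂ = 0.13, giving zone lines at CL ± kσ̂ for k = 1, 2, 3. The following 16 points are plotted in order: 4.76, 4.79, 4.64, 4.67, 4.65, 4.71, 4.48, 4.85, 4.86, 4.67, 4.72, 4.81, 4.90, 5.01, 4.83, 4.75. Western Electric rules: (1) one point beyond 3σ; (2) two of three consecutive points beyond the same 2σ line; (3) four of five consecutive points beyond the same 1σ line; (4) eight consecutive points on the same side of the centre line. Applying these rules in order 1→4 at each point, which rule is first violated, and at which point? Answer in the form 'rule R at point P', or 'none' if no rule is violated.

rule 3 at point 7

Zone of each point (C = within 1σ̂, B = 1σ̂–2σ̂, A = 2σ̂–3σ̂, * = beyond 3σ̂; sign = side of CL): 1:-C, 2:-C, 3:-B, 4:-B, 5:-B, 6:-C, 7:-A, 8:+C, 9:+C, 10:-B, 11:-C, 12:-C, 13:+C, 14:+B, 15:+C, 16:-C
Rule 3 (four of five consecutive points beyond the same 1σ limit) is satisfied at point 7.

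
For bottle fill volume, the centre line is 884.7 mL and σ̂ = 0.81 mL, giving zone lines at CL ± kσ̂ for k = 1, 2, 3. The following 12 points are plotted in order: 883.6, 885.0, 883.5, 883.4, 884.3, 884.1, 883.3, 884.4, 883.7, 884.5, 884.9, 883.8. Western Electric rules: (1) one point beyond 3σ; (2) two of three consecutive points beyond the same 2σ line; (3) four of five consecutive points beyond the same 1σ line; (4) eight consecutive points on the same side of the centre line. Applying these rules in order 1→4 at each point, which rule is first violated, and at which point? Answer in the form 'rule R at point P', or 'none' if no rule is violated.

rule 4 at point 10

Zone of each point (C = within 1σ̂, B = 1σ̂–2σ̂, A = 2σ̂–3σ̂, * = beyond 3σ̂; sign = side of CL): 1:-B, 2:+C, 3:-B, 4:-B, 5:-C, 6:-C, 7:-B, 8:-C, 9:-B, 10:-C, 11:+C, 12:-B
Rule 4 (eight consecutive points on the same side of the centre line) is satisfied at point 10.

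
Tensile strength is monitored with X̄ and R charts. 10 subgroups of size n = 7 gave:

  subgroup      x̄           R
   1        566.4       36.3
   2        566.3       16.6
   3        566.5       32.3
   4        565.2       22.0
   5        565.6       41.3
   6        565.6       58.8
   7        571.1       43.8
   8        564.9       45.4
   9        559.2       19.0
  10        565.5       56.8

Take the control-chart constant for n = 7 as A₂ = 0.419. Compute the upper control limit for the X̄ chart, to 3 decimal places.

581.229

X̄̄ = (566.4 + 566.3 + 566.5 + 565.2 + 565.6 + 565.6 + 571.1 + 564.9 + 559.2 + 565.5) / 10 = 5656.3000 / 10 = 565.6300
R̄ = (36.3 + 16.6 + 32.3 + 22.0 + 41.3 + 58.8 + 43.8 + 45.4 + 19.0 + 56.8) / 10 = 372.3000 / 10 = 37.2300
UCL = X̄̄ + A₂·R̄ = 565.6300 + 0.419 × 37.2300 = 581.2294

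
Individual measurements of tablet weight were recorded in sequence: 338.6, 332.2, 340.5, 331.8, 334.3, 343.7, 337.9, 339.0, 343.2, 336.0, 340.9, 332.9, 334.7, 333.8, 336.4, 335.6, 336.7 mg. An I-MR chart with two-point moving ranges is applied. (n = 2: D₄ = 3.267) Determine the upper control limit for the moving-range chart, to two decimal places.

15.05

Moving ranges: 6.4, 8.3, 8.7, 2.5, 9.4, 5.8, 1.1, 4.2, 7.2, 4.9, 8.0, 1.8, 0.9, 2.6, 0.8, 1.1; M̄R̄ = 73.7000 / 16 = 4.6063
UCL_MR = D₄·M̄R̄ = 3.267 × 4.6063 = 15.0486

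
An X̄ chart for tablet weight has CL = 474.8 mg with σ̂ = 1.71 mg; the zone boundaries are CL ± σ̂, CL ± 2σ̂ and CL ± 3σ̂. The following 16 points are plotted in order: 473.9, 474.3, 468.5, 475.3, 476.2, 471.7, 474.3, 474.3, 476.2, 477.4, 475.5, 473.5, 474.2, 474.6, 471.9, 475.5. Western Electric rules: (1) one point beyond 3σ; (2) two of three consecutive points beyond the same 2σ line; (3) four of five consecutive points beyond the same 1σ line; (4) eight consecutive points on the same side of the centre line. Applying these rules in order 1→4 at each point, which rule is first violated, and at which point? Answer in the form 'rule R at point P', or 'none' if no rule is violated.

Zone of each point (C = within 1σ̂, B = 1σ̂–2σ̂, A = 2σ̂–3σ̂, * = beyond 3σ̂; sign = side of CL): 1:-C, 2:-C, 3:-*, 4:+C, 5:+C, 6:-B, 7:-C, 8:-C, 9:+C, 10:+B, 11:+C, 12:-C, 13:-C, 14:-C, 15:-B, 16:+C
Rule 1 (one point beyond the 3σ limits) is satisfied at point 3.

rule 1 at point 3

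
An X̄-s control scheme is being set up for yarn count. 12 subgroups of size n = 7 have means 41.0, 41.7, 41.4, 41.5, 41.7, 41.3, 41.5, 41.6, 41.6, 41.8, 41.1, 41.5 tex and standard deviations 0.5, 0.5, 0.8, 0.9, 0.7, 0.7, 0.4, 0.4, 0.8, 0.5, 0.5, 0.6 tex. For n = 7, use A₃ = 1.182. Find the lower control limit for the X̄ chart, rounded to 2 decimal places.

40.76

X̄̄ = (41.0 + 41.7 + 41.4 + 41.5 + 41.7 + 41.3 + 41.5 + 41.6 + 41.6 + 41.8 + 41.1 + 41.5) / 12 = 41.4750
s̄ = (0.5 + 0.5 + 0.8 + 0.9 + 0.7 + 0.7 + 0.4 + 0.4 + 0.8 + 0.5 + 0.5 + 0.6) / 12 = 0.6083
LCL = X̄̄ − A₃·s̄ = 41.4750 − 1.182 × 0.6083 = 40.7559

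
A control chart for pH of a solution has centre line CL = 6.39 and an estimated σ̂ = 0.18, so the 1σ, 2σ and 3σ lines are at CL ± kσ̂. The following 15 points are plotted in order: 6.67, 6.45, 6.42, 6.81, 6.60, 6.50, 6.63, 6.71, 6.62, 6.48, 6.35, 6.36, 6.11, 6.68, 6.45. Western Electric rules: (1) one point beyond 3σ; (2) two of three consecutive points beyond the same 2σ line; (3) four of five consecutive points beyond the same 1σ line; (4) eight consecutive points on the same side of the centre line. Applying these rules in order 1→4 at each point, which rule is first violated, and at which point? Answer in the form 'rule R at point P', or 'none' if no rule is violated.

Zone of each point (C = within 1σ̂, B = 1σ̂–2σ̂, A = 2σ̂–3σ̂, * = beyond 3σ̂; sign = side of CL): 1:+B, 2:+C, 3:+C, 4:+A, 5:+B, 6:+C, 7:+B, 8:+B, 9:+B, 10:+C, 11:-C, 12:-C, 13:-B, 14:+B, 15:+C
Rule 3 (four of five consecutive points beyond the same 1σ limit) is satisfied at point 8.

rule 3 at point 8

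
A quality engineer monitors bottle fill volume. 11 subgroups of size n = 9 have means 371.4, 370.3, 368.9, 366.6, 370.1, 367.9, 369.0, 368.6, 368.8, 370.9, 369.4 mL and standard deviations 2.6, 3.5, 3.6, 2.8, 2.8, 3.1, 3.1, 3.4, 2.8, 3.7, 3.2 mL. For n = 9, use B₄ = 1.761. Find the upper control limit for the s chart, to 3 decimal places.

5.539

s̄ = (2.6 + 3.5 + 3.6 + 2.8 + 2.8 + 3.1 + 3.1 + 3.4 + 2.8 + 3.7 + 3.2) / 11 = 3.1455
UCL_s = B₄·s̄ = 1.761 × 3.1455 = 5.5391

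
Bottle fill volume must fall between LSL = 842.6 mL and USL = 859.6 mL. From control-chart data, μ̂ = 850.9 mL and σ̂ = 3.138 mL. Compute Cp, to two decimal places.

Cp = (USL − LSL) / (6σ̂) = (859.6 − 842.6) / (6 × 3.138) = 17.0000 / 18.8280 = 0.9029

0.90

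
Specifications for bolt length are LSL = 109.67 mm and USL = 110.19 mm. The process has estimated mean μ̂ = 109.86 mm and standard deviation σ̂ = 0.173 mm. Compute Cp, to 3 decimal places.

Cp = (USL − LSL) / (6σ̂) = (110.19 − 109.67) / (6 × 0.173) = 0.5200 / 1.0380 = 0.5010

0.501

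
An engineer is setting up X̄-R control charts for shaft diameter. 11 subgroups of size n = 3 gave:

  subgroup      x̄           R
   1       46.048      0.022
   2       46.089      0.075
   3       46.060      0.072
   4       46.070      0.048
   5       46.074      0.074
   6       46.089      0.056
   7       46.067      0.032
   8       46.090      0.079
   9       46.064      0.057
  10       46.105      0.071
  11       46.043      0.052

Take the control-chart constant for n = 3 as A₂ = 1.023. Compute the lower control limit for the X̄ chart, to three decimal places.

X̄̄ = (46.048 + 46.089 + 46.060 + 46.070 + 46.074 + 46.089 + 46.067 + 46.090 + 46.064 + 46.105 + 46.043) / 11 = 506.7990 / 11 = 46.0726
R̄ = (0.022 + 0.075 + 0.072 + 0.048 + 0.074 + 0.056 + 0.032 + 0.079 + 0.057 + 0.071 + 0.052) / 11 = 0.6380 / 11 = 0.0580
LCL = X̄̄ − A₂·R̄ = 46.0726 − 1.023 × 0.0580 = 46.0133

46.013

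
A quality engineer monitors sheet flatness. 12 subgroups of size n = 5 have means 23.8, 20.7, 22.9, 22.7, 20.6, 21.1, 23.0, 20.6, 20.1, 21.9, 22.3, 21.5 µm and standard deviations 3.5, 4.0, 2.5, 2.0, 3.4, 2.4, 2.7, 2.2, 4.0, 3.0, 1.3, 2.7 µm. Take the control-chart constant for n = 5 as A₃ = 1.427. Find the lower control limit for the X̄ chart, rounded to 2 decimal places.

X̄̄ = (23.8 + 20.7 + 22.9 + 22.7 + 20.6 + 21.1 + 23.0 + 20.6 + 20.1 + 21.9 + 22.3 + 21.5) / 12 = 21.7667
s̄ = (3.5 + 4.0 + 2.5 + 2.0 + 3.4 + 2.4 + 2.7 + 2.2 + 4.0 + 3.0 + 1.3 + 2.7) / 12 = 2.8083
LCL = X̄̄ − A₃·s̄ = 21.7667 − 1.427 × 2.8083 = 17.7592

17.76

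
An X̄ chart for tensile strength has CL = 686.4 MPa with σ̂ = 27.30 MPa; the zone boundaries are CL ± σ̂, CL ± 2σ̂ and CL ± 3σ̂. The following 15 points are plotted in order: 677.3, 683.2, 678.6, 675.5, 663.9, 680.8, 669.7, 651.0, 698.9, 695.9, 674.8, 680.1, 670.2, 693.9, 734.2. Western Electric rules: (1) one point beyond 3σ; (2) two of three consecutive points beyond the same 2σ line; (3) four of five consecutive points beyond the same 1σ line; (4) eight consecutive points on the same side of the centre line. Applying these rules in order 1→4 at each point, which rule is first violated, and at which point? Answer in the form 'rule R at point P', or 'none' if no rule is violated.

rule 4 at point 8

Zone of each point (C = within 1σ̂, B = 1σ̂–2σ̂, A = 2σ̂–3σ̂, * = beyond 3σ̂; sign = side of CL): 1:-C, 2:-C, 3:-C, 4:-C, 5:-C, 6:-C, 7:-C, 8:-B, 9:+C, 10:+C, 11:-C, 12:-C, 13:-C, 14:+C, 15:+B
Rule 4 (eight consecutive points on the same side of the centre line) is satisfied at point 8.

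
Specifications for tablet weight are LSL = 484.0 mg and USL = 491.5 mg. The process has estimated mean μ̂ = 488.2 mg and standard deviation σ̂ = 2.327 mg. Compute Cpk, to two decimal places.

Cpu = (USL − μ̂) / (3σ̂) = (491.5 − 488.2) / (3 × 2.327) = 0.4727; Cpl = (μ̂ − LSL) / (3σ̂) = (488.2 − 484.0) / (3 × 2.327) = 0.6016; Cpk = min(Cpu, Cpl) = 0.4727

0.47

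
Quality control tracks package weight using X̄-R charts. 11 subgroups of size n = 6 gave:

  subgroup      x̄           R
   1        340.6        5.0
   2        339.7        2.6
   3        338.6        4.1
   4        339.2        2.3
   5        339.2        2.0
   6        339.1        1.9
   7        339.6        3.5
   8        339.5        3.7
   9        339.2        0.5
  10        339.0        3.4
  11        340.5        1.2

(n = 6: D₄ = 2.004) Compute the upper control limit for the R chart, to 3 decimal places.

R̄ = (5.0 + 2.6 + 4.1 + 2.3 + 2.0 + 1.9 + 3.5 + 3.7 + 0.5 + 3.4 + 1.2) / 11 = 30.2000 / 11 = 2.7455
UCL_R = D₄·R̄ = 2.004 × 2.7455 = 5.5019

5.502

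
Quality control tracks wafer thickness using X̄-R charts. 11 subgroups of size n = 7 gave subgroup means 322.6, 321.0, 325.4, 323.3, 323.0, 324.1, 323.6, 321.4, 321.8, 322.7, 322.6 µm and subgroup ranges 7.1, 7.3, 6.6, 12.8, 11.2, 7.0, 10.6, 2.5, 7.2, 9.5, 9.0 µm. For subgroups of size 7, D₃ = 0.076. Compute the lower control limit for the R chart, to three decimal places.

0.627

R̄ = (7.1 + 7.3 + 6.6 + 12.8 + 11.2 + 7.0 + 10.6 + 2.5 + 7.2 + 9.5 + 9.0) / 11 = 90.8000 / 11 = 8.2545
LCL_R = D₃·R̄ = 0.076 × 8.2545 = 0.6273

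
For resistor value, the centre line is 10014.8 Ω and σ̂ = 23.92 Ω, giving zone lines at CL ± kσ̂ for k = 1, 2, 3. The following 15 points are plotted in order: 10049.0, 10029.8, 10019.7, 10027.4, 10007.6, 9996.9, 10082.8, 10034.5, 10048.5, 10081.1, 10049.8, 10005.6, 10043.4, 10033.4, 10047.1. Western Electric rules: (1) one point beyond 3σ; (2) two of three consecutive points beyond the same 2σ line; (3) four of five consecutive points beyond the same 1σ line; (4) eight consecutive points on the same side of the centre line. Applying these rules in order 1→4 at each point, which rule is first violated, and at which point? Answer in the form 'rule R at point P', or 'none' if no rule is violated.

rule 3 at point 11

Zone of each point (C = within 1σ̂, B = 1σ̂–2σ̂, A = 2σ̂–3σ̂, * = beyond 3σ̂; sign = side of CL): 1:+B, 2:+C, 3:+C, 4:+C, 5:-C, 6:-C, 7:+A, 8:+C, 9:+B, 10:+A, 11:+B, 12:-C, 13:+B, 14:+C, 15:+B
Rule 3 (four of five consecutive points beyond the same 1σ limit) is satisfied at point 11.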